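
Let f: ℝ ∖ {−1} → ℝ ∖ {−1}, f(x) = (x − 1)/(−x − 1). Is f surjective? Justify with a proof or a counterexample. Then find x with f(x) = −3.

-2

For any y ≠ −1, solving y(−x − 1) = x − 1 for x gives a well-defined x ≠ −1. So f is surjective.
Solving f(x) = −3: cross-multiplying gives x − 1 = −3(−x − 1), which rearranges to −2x = 4, so x = −2.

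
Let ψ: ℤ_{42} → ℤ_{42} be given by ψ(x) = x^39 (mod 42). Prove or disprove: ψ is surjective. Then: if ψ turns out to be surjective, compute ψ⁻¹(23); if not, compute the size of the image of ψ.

18

ψ(2): Repeated squaring mod 42: 2^1 ≡ 2, 2^2 ≡ 2² = 4, 2^4 ≡ 4² = 16, 2^8 ≡ 16² = 256 ≡ 4, 2^16 ≡ 4² = 16, 2^32 ≡ 16² = 256 ≡ 4. Since 39 = 32 + 4 + 2 + 1, 2^39 ≡ 4·16·4·2: 4·16 = 64 ≡ 22, then 22·4 = 88 ≡ 4, then 4·2 = 8. So 2^39 ≡ 8 (mod 42).
ψ(8): Repeated squaring mod 42: 8^1 ≡ 8, 8^2 ≡ 8² = 64 ≡ 22, 8^4 ≡ 22² = 484 ≡ 22, 8^8 ≡ 22² = 484 ≡ 22, 8^16 ≡ 22² = 484 ≡ 22, 8^32 ≡ 22² = 484 ≡ 22. Since 39 = 32 + 4 + 2 + 1, 8^39 ≡ 22·22·22·8: 22·22 = 484 ≡ 22, then 22·22 = 484 ≡ 22, then 22·8 = 176 ≡ 8. So 8^39 ≡ 8 (mod 42).
So ψ(2) = ψ(8) = 8 while 2 ≠ 8, therefore ψ is not injective.
A non-injective map from the 42-element set ℤ_{42} to itself takes at most 41 distinct values, so it cannot be surjective. Thus ψ is not surjective.
Since ψ is not surjective, we determine |image(ψ)|. Computing x^39 mod 42 for each x (by repeated squaring, reducing mod 42 at every step), the values ψ(0), ψ(1), …, ψ(41) are: 0, 1, 8, 27, 22, 41, 6, 7, 8, 15, 34, 29, 6, 13, 14, 15, 22, 41, 36, 13, 20, 21, 22, 29, 6, 1, 20, 27, 28, 29, 36, 13, 8, 27, 34, 35, 36, 1, 20, 15, 34, 41.
The distinct values are {0, 1, 6, 7, 8, 13, 14, 15, 20, 21, 22, 27, 28, 29, 34, 35, 36, 41}; there are 18 of them.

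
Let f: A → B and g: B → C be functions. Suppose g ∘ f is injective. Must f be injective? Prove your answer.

Suppose f(x_1) = f(x_2). Applying g: (g ∘ f)(x_1) = (g ∘ f)(x_2). Since g ∘ f is injective, x_1 = x_2. Hence f is injective.

injective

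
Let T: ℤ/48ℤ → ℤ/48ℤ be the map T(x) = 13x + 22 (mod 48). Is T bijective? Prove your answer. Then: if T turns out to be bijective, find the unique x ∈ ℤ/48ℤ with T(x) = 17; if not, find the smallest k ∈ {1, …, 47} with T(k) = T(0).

7

If T(x_1) = T(x_2), then 13x_1 ≡ 13x_2 (mod 48). Because gcd(13, 48) = 1, we may cancel 13 to get x_1 ≡ x_2 (mod 48).
We now compute 13⁻¹ mod 48 explicitly. Euclid's algorithm: 48 = 3·13 + 9, 13 = 1·9 + 4, 9 = 2·4 + 1; back-substituting gives 1 = 37·13 − 10·48, so 13⁻¹ ≡ 37 (mod 48).
For any y ∈ ℤ/48ℤ, x = 37(y − 22) mod 48 satisfies T(x) = 13·37(y − 22) + 22 ≡ y (since 13·37 ≡ 1 mod 48). So every y has a preimage.
Therefore T is bijective.
Since T is bijective, we compute T⁻¹(17): solve 13x + 22 ≡ 17 (mod 48), i.e. 13x ≡ 43 (mod 48).
Multiplying by 13⁻¹ = 37 gives x ≡ 37·43 = 1591 = 33·48 + 7 ≡ 7 (mod 48).
Check: T(7) = 13·7 + 22 = 113 = 2·48 + 17 ≡ 17 (mod 48).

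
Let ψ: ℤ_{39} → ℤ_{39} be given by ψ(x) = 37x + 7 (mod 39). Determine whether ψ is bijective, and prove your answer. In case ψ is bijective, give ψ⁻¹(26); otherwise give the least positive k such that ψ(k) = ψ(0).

10

If ψ(s) = ψ(t), then 37s ≡ 37t (mod 39). Because gcd(37, 39) = 1, we may cancel 37 to get s ≡ t (mod 39).
We now compute 37⁻¹ mod 39 explicitly. Euclid's algorithm: 39 = 1·37 + 2, 37 = 18·2 + 1; back-substituting gives 1 = 19·37 − 18·39, so 37⁻¹ ≡ 19 (mod 39).
Then y ↦ 19(y − 7) is a two-sided inverse to ψ, so every y ∈ ℤ_{39} has a preimage.
Therefore ψ is bijective.
Since ψ is bijective, we compute ψ⁻¹(26): solve 37x + 7 ≡ 26 (mod 39), i.e. 37x ≡ 19 (mod 39).
Multiplying by 37⁻¹ = 19 gives x ≡ 19·19 = 361 = 9·39 + 10 ≡ 10 (mod 39).
Check: ψ(10) = 37·10 + 7 = 377 = 9·39 + 26 ≡ 26 (mod 39).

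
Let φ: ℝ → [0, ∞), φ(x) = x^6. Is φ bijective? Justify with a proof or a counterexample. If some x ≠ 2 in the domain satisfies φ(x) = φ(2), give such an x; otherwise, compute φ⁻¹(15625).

φ(2) = 64 = (−2)^6 = φ(−2) (since 6 is even), with 2 ≠ −2. So φ is not injective, hence not bijective.
For the follow-up, such an x exists: taking x = −2 ∈ ℝ gives φ(−2) = 64 = φ(2) with −2 ≠ 2.

-2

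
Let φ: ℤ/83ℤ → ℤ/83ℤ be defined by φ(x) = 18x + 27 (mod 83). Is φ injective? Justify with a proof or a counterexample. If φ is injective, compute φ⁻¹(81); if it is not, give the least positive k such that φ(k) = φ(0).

3

If φ(u) = φ(v), then 18u ≡ 18v (mod 83). Because gcd(18, 83) = 1, we may cancel 18 to get u ≡ v (mod 83).
So φ is injective.
We now compute 18⁻¹ mod 83 explicitly. Euclid's algorithm: 83 = 4·18 + 11, 18 = 1·11 + 7, 11 = 1·7 + 4, 7 = 1·4 + 3, 4 = 1·3 + 1; back-substituting gives 1 = 60·18 − 13·83, so 18⁻¹ ≡ 60 (mod 83).
Since φ is injective, we compute φ⁻¹(81): solve 18x + 27 ≡ 81 (mod 83), i.e. 18x ≡ 54 (mod 83).
Multiplying by 18⁻¹ = 60 gives x ≡ 60·54 = 3240 = 39·83 + 3 ≡ 3 (mod 83).
Check: φ(3) = 18·3 + 27 = 81 ≡ 81 (mod 83).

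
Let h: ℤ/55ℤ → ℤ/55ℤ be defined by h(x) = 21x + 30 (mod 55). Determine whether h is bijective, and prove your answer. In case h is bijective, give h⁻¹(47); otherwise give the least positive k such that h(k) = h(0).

27

If h(a) = h(b), then 21a ≡ 21b (mod 55). Because gcd(21, 55) = 1, we may cancel 21 to get a ≡ b (mod 55).
We now compute 21⁻¹ mod 55 explicitly. Euclid's algorithm: 55 = 2·21 + 13, 21 = 1·13 + 8, 13 = 1·8 + 5, 8 = 1·5 + 3, 5 = 1·3 + 2, 3 = 1·2 + 1; back-substituting gives 1 = 21·21 − 8·55, so 21⁻¹ ≡ 21 (mod 55).
Then y ↦ 21(y − 30) is a two-sided inverse to h, so every y ∈ ℤ/55ℤ has a preimage.
Hence h is bijective.
Since h is bijective, we find h⁻¹(47): we need 21x ≡ 47 − 30 ≡ 17 (mod 55). Using 21⁻¹ = 21: x ≡ 21·17 = 357 = 6·55 + 27, so x = 27.
Check: h(27) = 21·27 + 30 = 597 = 10·55 + 47 ≡ 47 (mod 55).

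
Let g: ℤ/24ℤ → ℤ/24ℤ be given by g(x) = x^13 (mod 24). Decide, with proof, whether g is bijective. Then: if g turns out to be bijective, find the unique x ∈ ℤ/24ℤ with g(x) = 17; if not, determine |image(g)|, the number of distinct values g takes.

g(0) = 0^13 = 0.
g(6): Repeated squaring mod 24: 6^1 ≡ 6, 6^2 ≡ 6² = 36 ≡ 12, 6^4 ≡ 12² = 144 ≡ 0, 6^8 ≡ 0² = 0. Since 13 = 8 + 4 + 1, 6^13 ≡ 0·0·6: 0·0 = 0, then 0·6 = 0. So 6^13 ≡ 0 (mod 24).
So g(0) = g(6) = 0 while 0 ≠ 6, thus g is not injective, hence not bijective.
Since g is not bijective, we determine |image(g)|. Computing x^13 mod 24 for each x (by repeated squaring, reducing mod 24 at every step), the values g(0), g(1), …, g(23) are: 0, 1, 8, 3, 16, 5, 0, 7, 8, 9, 16, 11, 0, 13, 8, 15, 16, 17, 0, 19, 8, 21, 16, 23.
The distinct values are {0, 1, 3, 5, 7, 8, 9, 11, 13, 15, 16, 17, 19, 21, 23}; there are 15 of them.

15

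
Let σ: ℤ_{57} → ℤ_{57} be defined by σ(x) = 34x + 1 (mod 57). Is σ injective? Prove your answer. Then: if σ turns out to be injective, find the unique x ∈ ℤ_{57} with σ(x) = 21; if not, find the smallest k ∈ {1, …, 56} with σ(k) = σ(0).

14

Recall: σ is injective if σ(u) = σ(v) implies u = v.
Suppose σ(u) = σ(v) in ℤ_{57}. Then 34u + 1 ≡ 34v + 1 (mod 57), hence 34(u − v) ≡ 0 (mod 57).
Since gcd(34, 57) = 1, 34 is invertible modulo 57, therefore u − v ≡ 0 (mod 57), i.e. u = v.
So σ is injective.
We now compute 34⁻¹ mod 57 explicitly. Euclid's algorithm: 57 = 1·34 + 23, 34 = 1·23 + 11, 23 = 2·11 + 1; back-substituting gives 1 = 52·34 − 31·57, so 34⁻¹ ≡ 52 (mod 57).
Since σ is injective, we compute σ⁻¹(21): solve 34x + 1 ≡ 21 (mod 57), i.e. 34x ≡ 20 (mod 57).
Multiplying by 34⁻¹ = 52 gives x ≡ 52·20 = 1040 = 18·57 + 14 ≡ 14 (mod 57).
Check: σ(14) = 34·14 + 1 = 477 = 8·57 + 21 ≡ 21 (mod 57).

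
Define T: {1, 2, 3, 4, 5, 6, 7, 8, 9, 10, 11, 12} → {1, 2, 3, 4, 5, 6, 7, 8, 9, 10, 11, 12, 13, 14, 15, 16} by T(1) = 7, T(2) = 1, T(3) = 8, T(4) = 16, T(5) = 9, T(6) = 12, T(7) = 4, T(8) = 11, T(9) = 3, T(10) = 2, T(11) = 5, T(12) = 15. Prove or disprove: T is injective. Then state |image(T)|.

12

The values T(1), …, T(12) are 7, 1, 8, 16, 9, 12, 4, 11, 3, 2, 5, 15 — all distinct.
So T(x_1) = T(x_2) only when x_1 = x_2, and T is injective.
The image of T is {1, 2, 3, 4, 5, 7, 8, 9, 11, 12, 15, 16}, which has 12 elements.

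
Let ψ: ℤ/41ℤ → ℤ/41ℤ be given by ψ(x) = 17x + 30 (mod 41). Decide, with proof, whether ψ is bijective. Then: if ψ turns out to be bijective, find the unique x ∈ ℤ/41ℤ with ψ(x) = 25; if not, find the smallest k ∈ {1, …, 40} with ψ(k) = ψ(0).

19

Recall that injectivity means: for all s, t in the domain, ψ(s) = ψ(t) implies s = t.
Suppose ψ(s) = ψ(t) in ℤ/41ℤ. Then 17s + 30 ≡ 17t + 30 (mod 41), hence 17(s − t) ≡ 0 (mod 41).
Since gcd(17, 41) = 1, 17 is invertible modulo 41, so s − t ≡ 0 (mod 41), i.e. s = t.
We now compute 17⁻¹ mod 41 explicitly. Euclid's algorithm: 41 = 2·17 + 7, 17 = 2·7 + 3, 7 = 2·3 + 1; back-substituting gives 1 = 29·17 − 12·41, so 17⁻¹ ≡ 29 (mod 41).
For any y ∈ ℤ/41ℤ, x = 29(y − 30) mod 41 satisfies ψ(x) = 17·29(y − 30) + 30 ≡ y (since 17·29 ≡ 1 mod 41). So every y has a preimage.
So ψ is bijective.
Since ψ is bijective, we compute ψ⁻¹(25): solve 17x + 30 ≡ 25 (mod 41), i.e. 17x ≡ 36 (mod 41).
Multiplying by 17⁻¹ = 29 gives x ≡ 29·36 = 1044 = 25·41 + 19 ≡ 19 (mod 41).
Check: ψ(19) = 17·19 + 30 = 353 = 8·41 + 25 ≡ 25 (mod 41).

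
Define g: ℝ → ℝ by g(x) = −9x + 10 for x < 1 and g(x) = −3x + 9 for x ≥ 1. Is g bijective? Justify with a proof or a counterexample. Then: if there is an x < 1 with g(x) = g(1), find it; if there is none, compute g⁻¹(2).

Both pieces are strictly decreasing (slopes −9 and −3), so each is injective on its own interval.
The left piece maps (−∞, 1) onto (1, ∞); the right piece maps [1, ∞) onto (−∞, 6].
These images overlap. In particular g(1) = 6 (right piece), and solving −9x + 10 = 6 on the left piece gives x = 4/9 < 1.
So g(4/9) = g(1) with 4/9 ≠ 1, and g is not injective, hence not bijective. This x = 4/9 is the requested value below 1.

4/9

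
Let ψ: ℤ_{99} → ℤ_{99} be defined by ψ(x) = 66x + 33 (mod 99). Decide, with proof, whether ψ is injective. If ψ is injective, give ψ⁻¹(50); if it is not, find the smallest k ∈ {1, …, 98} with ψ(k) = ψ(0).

Recall: ψ is injective if ψ(a) = ψ(b) implies a = b.
We have gcd(66, 99) = 33 > 1. Taking a = 0 and b = 3: ψ(0) = 33 and ψ(3) = 66·3 + 33 = 231 ≡ 33 (mod 99).
So ψ(0) = ψ(3) while 0 ≠ 3, hence ψ is not injective.
Since ψ is not injective, we find the least positive k with ψ(k) = ψ(0): this means 66k ≡ 0 (mod 99), i.e. 99 ∣ 66k. Since gcd(66, 99) = 33, dividing through by 33 this holds exactly when 3 ∣ 2k, and as gcd(2, 3) = 1, exactly when 3 ∣ k.
The smallest positive such k is 3.

3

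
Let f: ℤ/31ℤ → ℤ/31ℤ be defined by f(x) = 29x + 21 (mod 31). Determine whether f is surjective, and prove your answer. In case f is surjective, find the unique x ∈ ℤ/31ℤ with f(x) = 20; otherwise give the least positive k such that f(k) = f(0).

16

Recall that f is surjective if every y in the codomain equals f(x) for some x in the domain.
Since gcd(29, 31) = 1, 29 is invertible modulo 31. Euclid's algorithm: 31 = 1·29 + 2, 29 = 14·2 + 1; back-substituting gives 1 = 15·29 − 14·31, so 29⁻¹ ≡ 15 (mod 31).
For any y ∈ ℤ/31ℤ, x = 15(y − 21) mod 31 satisfies f(x) = 29·15(y − 21) + 21 ≡ y (since 29·15 ≡ 1 mod 31). So every y has a preimage.
Hence f is surjective.
Since f is surjective, we find f⁻¹(20): we need 29x ≡ 20 − 21 ≡ 30 (mod 31). Using 29⁻¹ = 15: x ≡ 15·30 = 450 = 14·31 + 16, so x = 16.
Check: f(16) = 29·16 + 21 = 485 = 15·31 + 20 ≡ 20 (mod 31).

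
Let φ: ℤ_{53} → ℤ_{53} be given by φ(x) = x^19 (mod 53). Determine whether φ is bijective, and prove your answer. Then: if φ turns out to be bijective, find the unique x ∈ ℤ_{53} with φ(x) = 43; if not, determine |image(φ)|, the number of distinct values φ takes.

Since 53 is prime, the nonzero elements of ℤ_{53} form a cyclic group of order 52.
As gcd(19, 52) = 1, raising to the 19th power is a bijection on this group: if x_1^19 ≡ x_2^19 then (x_1x_2^{−1})^19 = 1, and the only element of order dividing gcd(19, 52) = 1 is 1, so x_1 = x_2.
With φ(0) = 0 this makes φ injective on all of ℤ_{53}, hence bijective (finite equal-size domain and codomain). In particular φ is bijective.
Since φ is bijective, we find the preimage of 43. The inverse of x ↦ x^19 on (ℤ_{53})^× is x ↦ x^11, because 19·11 = 209 = 4·52 + 1 ≡ 1 (mod 52) and x^{52} = 1 for x ≠ 0 (Fermat). So φ⁻¹(43) = 43^11 mod 53.
Repeated squaring mod 53: 43^1 ≡ 43, 43^2 ≡ 43² = 1849 ≡ 47, 43^4 ≡ 47² = 2209 ≡ 36, 43^8 ≡ 36² = 1296 ≡ 24. Since 11 = 8 + 2 + 1, 43^11 ≡ 24·47·43: 24·47 = 1128 ≡ 15, then 15·43 = 645 ≡ 9. So 43^11 ≡ 9 (mod 53).
Hence φ⁻¹(43) = 9.

9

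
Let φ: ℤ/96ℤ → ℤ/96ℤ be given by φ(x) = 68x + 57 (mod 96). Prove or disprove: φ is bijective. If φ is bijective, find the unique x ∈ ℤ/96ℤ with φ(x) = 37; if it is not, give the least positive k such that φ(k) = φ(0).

24

Recall that φ is injective if φ(a) = φ(b) implies a = b.
We have gcd(68, 96) = 4 > 1. Taking a = 0 and b = 24: φ(0) = 57 and φ(24) = 68·24 + 57 = 1689 ≡ 57 (mod 96).
So φ(0) = φ(24) while 0 ≠ 24, thus φ is not injective, hence not bijective.
Since φ is not bijective, we find the least positive k with φ(k) = φ(0): this means 68k ≡ 0 (mod 96), i.e. 96 ∣ 68k. Since gcd(68, 96) = 4, dividing through by 4 this holds exactly when 24 ∣ 17k, and as gcd(17, 24) = 1, exactly when 24 ∣ k.
The smallest positive such k is 24.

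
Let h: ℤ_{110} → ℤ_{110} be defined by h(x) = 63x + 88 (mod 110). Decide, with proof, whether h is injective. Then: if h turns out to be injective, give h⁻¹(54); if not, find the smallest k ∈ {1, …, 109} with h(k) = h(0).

92

Suppose h(u) = h(v) in ℤ_{110}. Then 63u + 88 ≡ 63v + 88 (mod 110), thus 63(u − v) ≡ 0 (mod 110).
Since gcd(63, 110) = 1, 63 is invertible modulo 110, thus u − v ≡ 0 (mod 110), i.e. u = v.
Thus h is injective.
We now compute 63⁻¹ mod 110 explicitly. Euclid's algorithm: 110 = 1·63 + 47, 63 = 1·47 + 16, 47 = 2·16 + 15, 16 = 1·15 + 1; back-substituting gives 1 = 7·63 − 4·110, so 63⁻¹ ≡ 7 (mod 110).
Since h is injective, we find h⁻¹(54): we need 63x ≡ 54 − 88 ≡ 76 (mod 110). Using 63⁻¹ = 7: x ≡ 7·76 = 532 = 4·110 + 92, so x = 92.
Check: h(92) = 63·92 + 88 = 5884 = 53·110 + 54 ≡ 54 (mod 110).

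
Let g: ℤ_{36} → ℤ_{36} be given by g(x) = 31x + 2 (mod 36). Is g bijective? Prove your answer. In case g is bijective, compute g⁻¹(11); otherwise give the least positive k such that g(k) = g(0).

27

Suppose g(s) = g(t) in ℤ_{36}. Then 31s + 2 ≡ 31t + 2 (mod 36), hence 31(s − t) ≡ 0 (mod 36).
Since gcd(31, 36) = 1, 31 is invertible modulo 36, therefore s − t ≡ 0 (mod 36), i.e. s = t.
We now compute 31⁻¹ mod 36 explicitly. Euclid's algorithm: 36 = 1·31 + 5, 31 = 6·5 + 1; back-substituting gives 1 = 7·31 − 6·36, so 31⁻¹ ≡ 7 (mod 36).
For any y ∈ ℤ_{36}, x = 7(y − 2) mod 36 satisfies g(x) = 31·7(y − 2) + 2 ≡ y (since 31·7 ≡ 1 mod 36). So every y has a preimage.
Therefore g is bijective.
Since g is bijective, we compute g⁻¹(11): solve 31x + 2 ≡ 11 (mod 36), i.e. 31x ≡ 9 (mod 36).
Multiplying by 31⁻¹ = 7 gives x ≡ 7·9 = 63 = 1·36 + 27 ≡ 27 (mod 36).
Check: g(27) = 31·27 + 2 = 839 = 23·36 + 11 ≡ 11 (mod 36).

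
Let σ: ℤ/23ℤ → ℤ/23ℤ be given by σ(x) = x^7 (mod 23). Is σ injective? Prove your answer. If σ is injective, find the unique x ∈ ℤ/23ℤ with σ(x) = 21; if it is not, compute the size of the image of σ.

Since 23 is prime, the nonzero elements of ℤ/23ℤ form a cyclic group of order 22.
As gcd(7, 22) = 1, raising to the 7th power is a bijection on this group: if a^7 ≡ b^7 then (ab^{−1})^7 = 1, and the only element of order dividing gcd(7, 22) = 1 is 1, so a = b.
With σ(0) = 0 this makes σ injective on all of ℤ/23ℤ, hence bijective (finite equal-size domain and codomain). In particular σ is injective.
Since σ is injective, we find the preimage of 21. The inverse of x ↦ x^7 on (ℤ/23ℤ)^× is x ↦ x^19, because 7·19 = 133 = 6·22 + 1 ≡ 1 (mod 22) and x^{22} = 1 for x ≠ 0 (Fermat). So σ⁻¹(21) = 21^19 mod 23.
Repeated squaring mod 23: 21^1 ≡ 21, 21^2 ≡ 21² = 441 ≡ 4, 21^4 ≡ 4² = 16, 21^8 ≡ 16² = 256 ≡ 3, 21^16 ≡ 3² = 9. Since 19 = 16 + 2 + 1, 21^19 ≡ 9·4·21: 9·4 = 36 ≡ 13, then 13·21 = 273 ≡ 20. So 21^19 ≡ 20 (mod 23).
Hence σ⁻¹(21) = 20.

20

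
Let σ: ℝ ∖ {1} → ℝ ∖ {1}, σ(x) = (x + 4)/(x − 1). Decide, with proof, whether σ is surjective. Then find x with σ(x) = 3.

7/2

For any y ≠ 1, solving y(x − 1) = x + 4 for x gives a well-defined x ≠ 1. So σ is surjective.
Solving σ(x) = 3: cross-multiplying gives x + 4 = 3(x − 1), which rearranges to −2x = −7, so x = 7/2.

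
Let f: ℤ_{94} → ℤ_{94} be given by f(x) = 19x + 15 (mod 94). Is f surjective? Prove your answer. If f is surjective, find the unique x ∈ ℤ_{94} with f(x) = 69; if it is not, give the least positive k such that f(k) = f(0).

82

Recall: surjectivity means every element of the codomain has a preimage under f.
Since gcd(19, 94) = 1, 19 is invertible modulo 94. Euclid's algorithm: 94 = 4·19 + 18, 19 = 1·18 + 1; back-substituting gives 1 = 5·19 − 1·94, so 19⁻¹ ≡ 5 (mod 94).
For any y ∈ ℤ_{94}, x = 5(y − 15) mod 94 satisfies f(x) = 19·5(y − 15) + 15 ≡ y (since 19·5 ≡ 1 mod 94). So every y has a preimage.
Therefore f is surjective.
Since f is surjective, we compute f⁻¹(69): solve 19x + 15 ≡ 69 (mod 94), i.e. 19x ≡ 54 (mod 94).
Multiplying by 19⁻¹ = 5 gives x ≡ 5·54 = 270 = 2·94 + 82 ≡ 82 (mod 94).
Check: f(82) = 19·82 + 15 = 1573 = 16·94 + 69 ≡ 69 (mod 94).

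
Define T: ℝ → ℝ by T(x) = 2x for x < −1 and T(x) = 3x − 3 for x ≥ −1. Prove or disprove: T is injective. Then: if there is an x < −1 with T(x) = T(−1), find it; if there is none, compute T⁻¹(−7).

Both pieces are strictly increasing (slopes 2 and 3), so each is injective on its own interval.
The left piece maps (−∞, −1) onto (−∞, −2); the right piece maps [−1, ∞) onto [−6, ∞).
These images overlap. In particular T(−1) = −6 (right piece), and solving 2x = −6 on the left piece gives x = −3 < −1.
So T(−3) = T(−1) with −3 ≠ −1, and T is not injective. This x = −3 is the requested value below −1.

-3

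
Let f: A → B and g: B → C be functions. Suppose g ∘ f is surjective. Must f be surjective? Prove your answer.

No. Take A = {1, 2}, B = {1, 2, 3, 4, 5}, C = {1}, f(a) = 1 for every a ∈ A, and g(b) = 1 for every b ∈ B.
Then g ∘ f is surjective onto {1}, but 5 ∈ B has no preimage under f, so f is not surjective.

not surjective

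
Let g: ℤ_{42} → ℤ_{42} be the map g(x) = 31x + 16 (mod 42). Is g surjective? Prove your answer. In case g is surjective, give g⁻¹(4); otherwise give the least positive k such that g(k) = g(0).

24

By definition, g is surjective if every y in the codomain equals g(x) for some x in the domain.
Since gcd(31, 42) = 1, 31 is invertible modulo 42. Euclid's algorithm: 42 = 1·31 + 11, 31 = 2·11 + 9, 11 = 1·9 + 2, 9 = 4·2 + 1; back-substituting gives 1 = 19·31 − 14·42, so 31⁻¹ ≡ 19 (mod 42).
Then y ↦ 19(y − 16) is a two-sided inverse to g, so every y ∈ ℤ_{42} has a preimage.
So g is surjective.
Since g is surjective, we find g⁻¹(4): we need 31x ≡ 4 − 16 ≡ 30 (mod 42). Using 31⁻¹ = 19: x ≡ 19·30 = 570 = 13·42 + 24, so x = 24.
Check: g(24) = 31·24 + 16 = 760 = 18·42 + 4 ≡ 4 (mod 42).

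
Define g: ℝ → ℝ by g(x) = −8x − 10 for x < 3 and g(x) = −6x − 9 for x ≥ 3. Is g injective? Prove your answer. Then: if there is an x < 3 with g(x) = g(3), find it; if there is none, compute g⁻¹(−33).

17/8

Both pieces are strictly decreasing (slopes −8 and −6), so each is injective on its own interval.
The left piece maps (−∞, 3) onto (−34, ∞); the right piece maps [3, ∞) onto (−∞, −27].
These images overlap. In particular g(3) = −27 (right piece), and solving −8x − 10 = −27 on the left piece gives x = 17/8 < 3.
So g(17/8) = g(3) with 17/8 ≠ 3, and g is not injective. This x = 17/8 is the requested value below 3.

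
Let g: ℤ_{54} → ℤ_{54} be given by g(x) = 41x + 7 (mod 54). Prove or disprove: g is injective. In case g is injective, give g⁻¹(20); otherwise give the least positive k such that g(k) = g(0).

If g(a) = g(b), then 41a ≡ 41b (mod 54). Because gcd(41, 54) = 1, we may cancel 41 to get a ≡ b (mod 54).
Thus g is injective.
We now compute 41⁻¹ mod 54 explicitly. Euclid's algorithm: 54 = 1·41 + 13, 41 = 3·13 + 2, 13 = 6·2 + 1; back-substituting gives 1 = 29·41 − 22·54, so 41⁻¹ ≡ 29 (mod 54).
Since g is injective, we compute g⁻¹(20): solve 41x + 7 ≡ 20 (mod 54), i.e. 41x ≡ 13 (mod 54).
Multiplying by 41⁻¹ = 29 gives x ≡ 29·13 = 377 = 6·54 + 53 ≡ 53 (mod 54).
Check: g(53) = 41·53 + 7 = 2180 = 40·54 + 20 ≡ 20 (mod 54).

53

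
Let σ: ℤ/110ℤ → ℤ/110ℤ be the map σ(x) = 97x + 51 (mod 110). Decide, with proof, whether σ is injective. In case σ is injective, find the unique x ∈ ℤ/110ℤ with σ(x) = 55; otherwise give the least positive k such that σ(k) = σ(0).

42

Suppose σ(u) = σ(v) in ℤ/110ℤ. Then 97u + 51 ≡ 97v + 51 (mod 110), therefore 97(u − v) ≡ 0 (mod 110).
Since gcd(97, 110) = 1, 97 is invertible modulo 110, thus u − v ≡ 0 (mod 110), i.e. u = v.
Therefore σ is injective.
We now compute 97⁻¹ mod 110 explicitly. Euclid's algorithm: 110 = 1·97 + 13, 97 = 7·13 + 6, 13 = 2·6 + 1; back-substituting gives 1 = 93·97 − 82·110, so 97⁻¹ ≡ 93 (mod 110).
Since σ is injective, we find σ⁻¹(55): we need 97x ≡ 55 − 51 ≡ 4 (mod 110). Using 97⁻¹ = 93: x ≡ 93·4 = 372 = 3·110 + 42, so x = 42.
Check: σ(42) = 97·42 + 51 = 4125 = 37·110 + 55 ≡ 55 (mod 110).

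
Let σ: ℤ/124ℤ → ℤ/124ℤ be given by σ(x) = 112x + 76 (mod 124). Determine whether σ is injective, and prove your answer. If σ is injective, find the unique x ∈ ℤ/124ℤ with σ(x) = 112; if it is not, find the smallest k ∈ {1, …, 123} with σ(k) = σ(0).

By definition, σ is injective when σ(x_1) = σ(x_2) forces x_1 = x_2.
We have gcd(112, 124) = 4 > 1. Taking x_1 = 0 and x_2 = 31: σ(0) = 76 and σ(31) = 112·31 + 76 = 3548 ≡ 76 (mod 124).
So σ(0) = σ(31) while 0 ≠ 31, thus σ is not injective.
Since σ is not injective, we find the least positive k with σ(k) = σ(0): this means 112k ≡ 0 (mod 124), i.e. 124 ∣ 112k. Since gcd(112, 124) = 4, dividing through by 4 this holds exactly when 31 ∣ 28k, and as gcd(28, 31) = 1, exactly when 31 ∣ k.
The smallest positive such k is 31.

31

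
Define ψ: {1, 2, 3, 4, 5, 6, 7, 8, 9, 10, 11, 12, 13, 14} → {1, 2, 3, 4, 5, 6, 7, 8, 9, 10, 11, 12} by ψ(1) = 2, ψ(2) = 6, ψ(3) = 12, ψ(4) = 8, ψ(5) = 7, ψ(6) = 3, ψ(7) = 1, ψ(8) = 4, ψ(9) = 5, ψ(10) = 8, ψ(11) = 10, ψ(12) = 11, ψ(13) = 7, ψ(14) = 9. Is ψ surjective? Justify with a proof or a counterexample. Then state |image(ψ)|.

Every element of the codomain has a preimage: 1 = ψ(7), 2 = ψ(1), 3 = ψ(6), 4 = ψ(8), 5 = ψ(9), 6 = ψ(2), 7 = ψ(5), 8 = ψ(4), 9 = ψ(14), 10 = ψ(11), 11 = ψ(12), 12 = ψ(3).
Thus ψ is surjective.
The image of ψ is {1, 2, 3, 4, 5, 6, 7, 8, 9, 10, 11, 12}, which has 12 elements.

12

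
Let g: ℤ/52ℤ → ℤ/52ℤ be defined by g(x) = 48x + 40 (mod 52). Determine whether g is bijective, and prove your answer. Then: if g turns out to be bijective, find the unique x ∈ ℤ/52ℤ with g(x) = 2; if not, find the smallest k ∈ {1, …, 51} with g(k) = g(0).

13

We have gcd(48, 52) = 4 > 1. Taking s = 0 and t = 13: g(0) = 40 and g(13) = 48·13 + 40 = 664 ≡ 40 (mod 52).
So g(0) = g(13) while 0 ≠ 13, thus g is not injective, hence not bijective.
Since g is not bijective, we find the least positive k with g(k) = g(0): this means 48k ≡ 0 (mod 52), i.e. 52 ∣ 48k. Since gcd(48, 52) = 4, dividing through by 4 this holds exactly when 13 ∣ 12k, and as gcd(12, 13) = 1, exactly when 13 ∣ k.
The smallest positive such k is 13.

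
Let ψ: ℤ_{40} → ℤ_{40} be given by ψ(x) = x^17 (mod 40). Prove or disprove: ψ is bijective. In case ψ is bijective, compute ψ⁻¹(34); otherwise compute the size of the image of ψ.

ψ(0) = 0^17 = 0.
ψ(10): Repeated squaring mod 40: 10^1 ≡ 10, 10^2 ≡ 10² = 100 ≡ 20, 10^4 ≡ 20² = 400 ≡ 0, 10^8 ≡ 0² = 0, 10^16 ≡ 0² = 0. Since 17 = 16 + 1, 10^17 ≡ 0·10: 0·10 = 0. So 10^17 ≡ 0 (mod 40).
So ψ(0) = ψ(10) = 0 while 0 ≠ 10, thus ψ is not injective, hence not bijective.
Since ψ is not bijective, we determine |image(ψ)|. Computing x^17 mod 40 for each x (by repeated squaring, reducing mod 40 at every step), the values ψ(0), ψ(1), …, ψ(39) are: 0, 1, 32, 3, 24, 5, 16, 7, 8, 9, 0, 11, 32, 13, 24, 15, 16, 17, 8, 19, 0, 21, 32, 23, 24, 25, 16, 27, 8, 29, 0, 31, 32, 33, 24, 35, 16, 37, 8, 39.
The distinct values are {0, 1, 3, 5, 7, 8, 9, 11, 13, 15, 16, 17, 19, 21, 23, 24, 25, 27, 29, 31, 32, 33, 35, 37, 39}; there are 25 of them.

25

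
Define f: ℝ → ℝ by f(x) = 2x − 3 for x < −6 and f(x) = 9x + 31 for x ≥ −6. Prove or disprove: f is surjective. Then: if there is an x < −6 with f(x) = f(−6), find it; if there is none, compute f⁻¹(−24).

-10

Both pieces are strictly increasing (slopes 2 and 9), so each is injective on its own interval.
The left piece maps (−∞, −6) onto (−∞, −15); the right piece maps [−6, ∞) onto [−23, ∞).
The union (−∞, −15) ∪ [−23, ∞) covers ℝ, so f is surjective.
For the follow-up: the images overlap, so an x < −6 with f(x) = f(−6) exists. f(−6) = −23; solving 2x − 3 = −23 for x < −6 gives x = (−23 + 3)/2 = −10.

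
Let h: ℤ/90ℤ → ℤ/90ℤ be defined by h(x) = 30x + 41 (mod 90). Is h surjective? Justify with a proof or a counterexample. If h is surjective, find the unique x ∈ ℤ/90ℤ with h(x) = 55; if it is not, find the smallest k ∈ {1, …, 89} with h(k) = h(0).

Since gcd(30, 90) = 30, we have 30x ≡ 0 (mod 30) for all x, so h(x) ≡ 11 (mod 30).
But 0 ≢ 11 (mod 30), so 0 ∈ ℤ/90ℤ has no preimage. So h is not surjective.
Since h is not surjective, we find the least positive k with h(k) = h(0): this means 30k ≡ 0 (mod 90), i.e. 90 ∣ 30k. Since gcd(30, 90) = 30, dividing through by 30 this holds exactly when 3 ∣ k.
The smallest positive such k is 3.

3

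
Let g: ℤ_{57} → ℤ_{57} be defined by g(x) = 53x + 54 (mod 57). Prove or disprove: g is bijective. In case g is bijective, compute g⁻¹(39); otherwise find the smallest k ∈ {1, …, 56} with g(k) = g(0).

18

If g(a) = g(b), then 53a ≡ 53b (mod 57). Because gcd(53, 57) = 1, we may cancel 53 to get a ≡ b (mod 57).
We now compute 53⁻¹ mod 57 explicitly. Euclid's algorithm: 57 = 1·53 + 4, 53 = 13·4 + 1; back-substituting gives 1 = 14·53 − 13·57, so 53⁻¹ ≡ 14 (mod 57).
Then y ↦ 14(y − 54) is a two-sided inverse to g, so every y ∈ ℤ_{57} has a preimage.
So g is bijective.
Since g is bijective, we compute g⁻¹(39): solve 53x + 54 ≡ 39 (mod 57), i.e. 53x ≡ 42 (mod 57).
Multiplying by 53⁻¹ = 14 gives x ≡ 14·42 = 588 = 10·57 + 18 ≡ 18 (mod 57).
Check: g(18) = 53·18 + 54 = 1008 = 17·57 + 39 ≡ 39 (mod 57).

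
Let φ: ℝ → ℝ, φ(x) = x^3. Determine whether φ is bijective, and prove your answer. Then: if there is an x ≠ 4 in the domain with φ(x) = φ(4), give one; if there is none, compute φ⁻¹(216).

On ℝ, x ↦ x^3 is strictly increasing (injective) and for any y ∈ ℝ the 3rd root y^{1/3} lies in ℝ (surjective). So φ is bijective.
Since x ↦ x^3 is strictly increasing on ℝ, it is injective there, so no x ≠ 4 in the domain has φ(x) = φ(4). We therefore compute φ⁻¹(216) = 216^{1/3} = 6 (indeed 6^3 = 216).

6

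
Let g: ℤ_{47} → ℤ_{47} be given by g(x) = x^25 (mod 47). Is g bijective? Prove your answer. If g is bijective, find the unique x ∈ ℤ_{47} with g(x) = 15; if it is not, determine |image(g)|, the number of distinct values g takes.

Since 47 is prime, the nonzero elements of ℤ_{47} form a cyclic group of order 46.
As gcd(25, 46) = 1, raising to the 25th power is a bijection on this group: if a^25 ≡ b^25 then (ab^{−1})^25 = 1, and the only element of order dividing gcd(25, 46) = 1 is 1, so a = b.
With g(0) = 0 this makes g injective on all of ℤ_{47}, hence bijective (finite equal-size domain and codomain). In particular g is bijective.
Since g is bijective, we find the preimage of 15. The inverse of x ↦ x^25 on (ℤ_{47})^× is x ↦ x^35, because 25·35 = 875 = 19·46 + 1 ≡ 1 (mod 46) and x^{46} = 1 for x ≠ 0 (Fermat). So g⁻¹(15) = 15^35 mod 47.
Repeated squaring mod 47: 15^1 ≡ 15, 15^2 ≡ 15² = 225 ≡ 37, 15^4 ≡ 37² = 1369 ≡ 6, 15^8 ≡ 6² = 36, 15^16 ≡ 36² = 1296 ≡ 27, 15^32 ≡ 27² = 729 ≡ 24. Since 35 = 32 + 2 + 1, 15^35 ≡ 24·37·15: 24·37 = 888 ≡ 42, then 42·15 = 630 ≡ 19. So 15^35 ≡ 19 (mod 47).
Hence g⁻¹(15) = 19.

19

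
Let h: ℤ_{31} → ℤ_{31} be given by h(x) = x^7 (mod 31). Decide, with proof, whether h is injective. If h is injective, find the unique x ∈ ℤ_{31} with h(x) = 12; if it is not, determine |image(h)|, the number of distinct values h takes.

Since 31 is prime, the nonzero elements of ℤ_{31} form a cyclic group of order 30.
As gcd(7, 30) = 1, raising to the 7th power is a bijection on this group: if u^7 ≡ v^7 then (uv^{−1})^7 = 1, and the only element of order dividing gcd(7, 30) = 1 is 1, so u = v.
With h(0) = 0 this makes h injective on all of ℤ_{31}, hence bijective (finite equal-size domain and codomain). In particular h is injective.
Since h is injective, we find the preimage of 12. The inverse of x ↦ x^7 on (ℤ_{31})^× is x ↦ x^13, because 7·13 = 91 = 3·30 + 1 ≡ 1 (mod 30) and x^{30} = 1 for x ≠ 0 (Fermat). So h⁻¹(12) = 12^13 mod 31.
Repeated squaring mod 31: 12^1 ≡ 12, 12^2 ≡ 12² = 144 ≡ 20, 12^4 ≡ 20² = 400 ≡ 28, 12^8 ≡ 28² = 784 ≡ 9. Since 13 = 8 + 4 + 1, 12^13 ≡ 9·28·12: 9·28 = 252 ≡ 4, then 4·12 = 48 ≡ 17. So 12^13 ≡ 17 (mod 31).
Hence h⁻¹(12) = 17.

17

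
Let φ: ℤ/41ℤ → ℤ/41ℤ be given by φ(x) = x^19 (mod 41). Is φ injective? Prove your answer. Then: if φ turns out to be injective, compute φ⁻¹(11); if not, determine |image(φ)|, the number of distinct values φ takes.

26

Since 41 is prime, the nonzero elements of ℤ/41ℤ form a cyclic group of order 40.
As gcd(19, 40) = 1, raising to the 19th power is a bijection on this group: if a^19 ≡ b^19 then (ab^{−1})^19 = 1, and the only element of order dividing gcd(19, 40) = 1 is 1, so a = b.
With φ(0) = 0 this makes φ injective on all of ℤ/41ℤ, hence bijective (finite equal-size domain and codomain). In particular φ is injective.
Since φ is injective, we find the preimage of 11. The inverse of x ↦ x^19 on (ℤ/41ℤ)^× is x ↦ x^19, because 19·19 = 361 = 9·40 + 1 ≡ 1 (mod 40) and x^{40} = 1 for x ≠ 0 (Fermat). So φ⁻¹(11) = 11^19 mod 41.
Repeated squaring mod 41: 11^1 ≡ 11, 11^2 ≡ 11² = 121 ≡ 39, 11^4 ≡ 39² = 1521 ≡ 4, 11^8 ≡ 4² = 16, 11^16 ≡ 16² = 256 ≡ 10. Since 19 = 16 + 2 + 1, 11^19 ≡ 10·39·11: 10·39 = 390 ≡ 21, then 21·11 = 231 ≡ 26. So 11^19 ≡ 26 (mod 41).
Hence φ⁻¹(11) = 26.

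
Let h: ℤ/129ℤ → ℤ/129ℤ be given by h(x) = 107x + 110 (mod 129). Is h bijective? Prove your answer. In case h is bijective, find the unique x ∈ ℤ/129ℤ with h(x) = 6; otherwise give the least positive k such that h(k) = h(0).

122

If h(a) = h(b), then 107a ≡ 107b (mod 129). Because gcd(107, 129) = 1, we may cancel 107 to get a ≡ b (mod 129).
We now compute 107⁻¹ mod 129 explicitly. Euclid's algorithm: 129 = 1·107 + 22, 107 = 4·22 + 19, 22 = 1·19 + 3, 19 = 6·3 + 1; back-substituting gives 1 = 41·107 − 34·129, so 107⁻¹ ≡ 41 (mod 129).
For any y ∈ ℤ/129ℤ, x = 41(y − 110) mod 129 satisfies h(x) = 107·41(y − 110) + 110 ≡ y (since 107·41 ≡ 1 mod 129). So every y has a preimage.
So h is bijective.
Since h is bijective, we compute h⁻¹(6): solve 107x + 110 ≡ 6 (mod 129), i.e. 107x ≡ 25 (mod 129).
Multiplying by 107⁻¹ = 41 gives x ≡ 41·25 = 1025 = 7·129 + 122 ≡ 122 (mod 129).
Check: h(122) = 107·122 + 110 = 13164 = 102·129 + 6 ≡ 6 (mod 129).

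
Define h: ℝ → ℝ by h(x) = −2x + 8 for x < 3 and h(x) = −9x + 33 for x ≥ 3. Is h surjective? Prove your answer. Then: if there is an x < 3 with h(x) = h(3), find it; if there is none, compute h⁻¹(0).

1

Both pieces are strictly decreasing (slopes −2 and −9), so each is injective on its own interval.
The left piece maps (−∞, 3) onto (2, ∞); the right piece maps [3, ∞) onto (−∞, 6].
The union (2, ∞) ∪ (−∞, 6] covers ℝ, so h is surjective.
For the follow-up: the images overlap, so an x < 3 with h(x) = h(3) exists. h(3) = 6; solving −2x + 8 = 6 for x < 3 gives x = (6 − 8)/(−2) = 1.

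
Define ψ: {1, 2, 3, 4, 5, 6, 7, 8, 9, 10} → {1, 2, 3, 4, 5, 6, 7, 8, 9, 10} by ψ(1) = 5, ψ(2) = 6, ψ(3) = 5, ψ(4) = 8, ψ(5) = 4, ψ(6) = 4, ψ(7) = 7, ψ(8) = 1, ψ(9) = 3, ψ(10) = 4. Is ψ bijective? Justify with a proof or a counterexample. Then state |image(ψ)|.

ψ(1) = 5 = ψ(3) with 1 ≠ 3, so ψ is not injective, hence not bijective.
The image of ψ is {1, 3, 4, 5, 6, 7, 8}, which has 7 elements.

7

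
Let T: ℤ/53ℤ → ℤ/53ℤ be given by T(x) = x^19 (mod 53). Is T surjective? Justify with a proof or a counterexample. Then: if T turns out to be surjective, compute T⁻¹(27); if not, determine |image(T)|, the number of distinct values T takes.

39

Since 53 is prime, the nonzero elements of ℤ/53ℤ form a cyclic group of order 52.
As gcd(19, 52) = 1, raising to the 19th power is a bijection on this group: if x_1^19 ≡ x_2^19 then (x_1x_2^{−1})^19 = 1, and the only element of order dividing gcd(19, 52) = 1 is 1, so x_1 = x_2.
With T(0) = 0 this makes T injective on all of ℤ/53ℤ, hence bijective (finite equal-size domain and codomain). In particular T is surjective.
Since T is surjective, we find the preimage of 27. The inverse of x ↦ x^19 on (ℤ/53ℤ)^× is x ↦ x^11, because 19·11 = 209 = 4·52 + 1 ≡ 1 (mod 52) and x^{52} = 1 for x ≠ 0 (Fermat). So T⁻¹(27) = 27^11 mod 53.
Repeated squaring mod 53: 27^1 ≡ 27, 27^2 ≡ 27² = 729 ≡ 40, 27^4 ≡ 40² = 1600 ≡ 10, 27^8 ≡ 10² = 100 ≡ 47. Since 11 = 8 + 2 + 1, 27^11 ≡ 47·40·27: 47·40 = 1880 ≡ 25, then 25·27 = 675 ≡ 39. So 27^11 ≡ 39 (mod 53).
Hence T⁻¹(27) = 39.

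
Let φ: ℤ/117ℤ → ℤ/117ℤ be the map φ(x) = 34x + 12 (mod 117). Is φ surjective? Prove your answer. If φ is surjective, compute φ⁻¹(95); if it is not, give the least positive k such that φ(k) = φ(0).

116

Since gcd(34, 117) = 1, 34 is invertible modulo 117. Euclid's algorithm: 117 = 3·34 + 15, 34 = 2·15 + 4, 15 = 3·4 + 3, 4 = 1·3 + 1; back-substituting gives 1 = 31·34 − 9·117, so 34⁻¹ ≡ 31 (mod 117).
For any y ∈ ℤ/117ℤ, x = 31(y − 12) mod 117 satisfies φ(x) = 34·31(y − 12) + 12 ≡ y (since 34·31 ≡ 1 mod 117). So every y has a preimage.
So φ is surjective.
Since φ is surjective, we compute φ⁻¹(95): solve 34x + 12 ≡ 95 (mod 117), i.e. 34x ≡ 83 (mod 117).
Multiplying by 34⁻¹ = 31 gives x ≡ 31·83 = 2573 = 21·117 + 116 ≡ 116 (mod 117).
Check: φ(116) = 34·116 + 12 = 3956 = 33·117 + 95 ≡ 95 (mod 117).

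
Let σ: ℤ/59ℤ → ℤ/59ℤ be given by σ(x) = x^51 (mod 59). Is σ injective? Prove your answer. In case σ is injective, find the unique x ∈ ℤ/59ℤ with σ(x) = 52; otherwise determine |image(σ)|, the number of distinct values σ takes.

Since 59 is prime, the nonzero elements of ℤ/59ℤ form a cyclic group of order 58.
As gcd(51, 58) = 1, raising to the 51st power is a bijection on this group: if u^51 ≡ v^51 then (uv^{−1})^51 = 1, and the only element of order dividing gcd(51, 58) = 1 is 1, so u = v.
With σ(0) = 0 this makes σ injective on all of ℤ/59ℤ, hence bijective (finite equal-size domain and codomain). In particular σ is injective.
Since σ is injective, we find the preimage of 52. The inverse of x ↦ x^51 on (ℤ/59ℤ)^× is x ↦ x^33, because 51·33 = 1683 = 29·58 + 1 ≡ 1 (mod 58) and x^{58} = 1 for x ≠ 0 (Fermat). So σ⁻¹(52) = 52^33 mod 59.
Repeated squaring mod 59: 52^1 ≡ 52, 52^2 ≡ 52² = 2704 ≡ 49, 52^4 ≡ 49² = 2401 ≡ 41, 52^8 ≡ 41² = 1681 ≡ 29, 52^16 ≡ 29² = 841 ≡ 15, 52^32 ≡ 15² = 225 ≡ 48. Since 33 = 32 + 1, 52^33 ≡ 48·52: 48·52 = 2496 ≡ 18. So 52^33 ≡ 18 (mod 59).
Hence σ⁻¹(52) = 18.

18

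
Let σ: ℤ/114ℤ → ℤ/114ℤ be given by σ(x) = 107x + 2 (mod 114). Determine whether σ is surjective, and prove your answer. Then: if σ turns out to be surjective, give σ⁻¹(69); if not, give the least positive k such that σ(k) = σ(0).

23

Since gcd(107, 114) = 1, 107 is invertible modulo 114. Euclid's algorithm: 114 = 1·107 + 7, 107 = 15·7 + 2, 7 = 3·2 + 1; back-substituting gives 1 = 65·107 − 61·114, so 107⁻¹ ≡ 65 (mod 114).
For any y ∈ ℤ/114ℤ, x = 65(y − 2) mod 114 satisfies σ(x) = 107·65(y − 2) + 2 ≡ y (since 107·65 ≡ 1 mod 114). So every y has a preimage.
Thus σ is surjective.
Since σ is surjective, we find σ⁻¹(69): we need 107x ≡ 69 − 2 ≡ 67 (mod 114). Using 107⁻¹ = 65: x ≡ 65·67 = 4355 = 38·114 + 23, so x = 23.
Check: σ(23) = 107·23 + 2 = 2463 = 21·114 + 69 ≡ 69 (mod 114).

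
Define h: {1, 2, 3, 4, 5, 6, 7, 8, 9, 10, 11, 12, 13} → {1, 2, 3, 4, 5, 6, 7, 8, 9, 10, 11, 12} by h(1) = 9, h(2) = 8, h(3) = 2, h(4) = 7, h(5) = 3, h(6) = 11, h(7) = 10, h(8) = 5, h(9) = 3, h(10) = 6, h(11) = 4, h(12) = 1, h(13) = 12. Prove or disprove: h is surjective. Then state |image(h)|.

12

Every element of the codomain has a preimage: 1 = h(12), 2 = h(3), 3 = h(5), 4 = h(11), 5 = h(8), 6 = h(10), 7 = h(4), 8 = h(2), 9 = h(1), 10 = h(7), 11 = h(6), 12 = h(13).
So h is surjective.
The image of h is {1, 2, 3, 4, 5, 6, 7, 8, 9, 10, 11, 12}, which has 12 elements.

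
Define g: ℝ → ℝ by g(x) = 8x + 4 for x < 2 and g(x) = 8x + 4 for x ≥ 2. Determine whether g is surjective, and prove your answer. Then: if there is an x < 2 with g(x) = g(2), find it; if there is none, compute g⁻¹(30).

Both pieces are strictly increasing (slopes 8 and 8), so each is injective on its own interval.
The left piece maps (−∞, 2) onto (−∞, 20); the right piece maps [2, ∞) onto [20, ∞).
These images together cover ℝ, so g is surjective.
Because the two images are disjoint, no x < 2 has g(x) = g(2), so we compute g⁻¹(30): 30 lies in [20, ∞), so solve 8x + 4 = 30: x = (30 − 4)/8 = 13/4.

13/4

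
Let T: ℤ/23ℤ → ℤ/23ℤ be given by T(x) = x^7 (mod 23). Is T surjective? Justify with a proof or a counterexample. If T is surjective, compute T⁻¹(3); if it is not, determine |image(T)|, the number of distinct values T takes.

6

Since 23 is prime, the nonzero elements of ℤ/23ℤ form a cyclic group of order 22.
As gcd(7, 22) = 1, raising to the 7th power is a bijection on this group: if s^7 ≡ t^7 then (st^{−1})^7 = 1, and the only element of order dividing gcd(7, 22) = 1 is 1, so s = t.
With T(0) = 0 this makes T injective on all of ℤ/23ℤ, hence bijective (finite equal-size domain and codomain). In particular T is surjective.
Since T is surjective, we find the preimage of 3. The inverse of x ↦ x^7 on (ℤ/23ℤ)^× is x ↦ x^19, because 7·19 = 133 = 6·22 + 1 ≡ 1 (mod 22) and x^{22} = 1 for x ≠ 0 (Fermat). So T⁻¹(3) = 3^19 mod 23.
Repeated squaring mod 23: 3^1 ≡ 3, 3^2 ≡ 3² = 9, 3^4 ≡ 9² = 81 ≡ 12, 3^8 ≡ 12² = 144 ≡ 6, 3^16 ≡ 6² = 36 ≡ 13. Since 19 = 16 + 2 + 1, 3^19 ≡ 13·9·3: 13·9 = 117 ≡ 2, then 2·3 = 6. So 3^19 ≡ 6 (mod 23).
Hence T⁻¹(3) = 6.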